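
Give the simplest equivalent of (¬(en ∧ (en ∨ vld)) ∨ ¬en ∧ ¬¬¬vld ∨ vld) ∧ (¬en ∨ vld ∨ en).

¬en ∨ vld

(¬(en ∧ (en ∨ vld)) ∨ ¬en ∧ ¬¬¬vld ∨ vld) ∧ (¬en ∨ vld ∨ en)
= (¬(en ∧ (en ∨ vld)) ∨ ¬en ∧ ¬vld ∨ vld) ∧ (¬en ∨ vld ∨ en)
= (¬en ∨ ¬en ∧ ¬vld ∨ vld) ∧ (¬en ∨ vld ∨ en)
= (¬en ∨ vld) ∧ (¬en ∨ vld ∨ en)
= ¬en ∨ vld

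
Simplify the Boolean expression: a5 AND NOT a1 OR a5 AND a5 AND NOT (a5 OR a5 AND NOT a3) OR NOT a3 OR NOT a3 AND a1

a5 AND NOT a1 OR a5 AND a5 AND NOT (a5 OR a5 AND NOT a3) OR NOT a3 OR NOT a3 AND a1
= a5 AND NOT a1 OR a5 AND a5 AND NOT a5 OR NOT a3 OR NOT a3 AND a1   (absorption)
= a5 AND (NOT a1 OR a5 AND NOT a5) OR NOT a3 OR NOT a3 AND a1   (distribution)
= a5 AND NOT a1 OR NOT a3 OR NOT a3 AND a1   (complement / identity)
= a5 AND NOT a1 OR NOT a3   (absorption)

a5 AND NOT a1 OR NOT a3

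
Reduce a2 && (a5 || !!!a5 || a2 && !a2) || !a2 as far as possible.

a2 && (a5 || !!!a5 || a2 && !a2) || !a2
= a2 && (a5 || !a5 || a2 && !a2) || !a2   [double negation]
= a2 && (a5 || !a5) || !a2   [complement / identity]
= a2 || !a2   [complement / identity]
= true   [complement]

true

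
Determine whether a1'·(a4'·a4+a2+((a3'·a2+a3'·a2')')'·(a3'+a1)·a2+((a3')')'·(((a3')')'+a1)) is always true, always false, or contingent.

contingent

a1'·(a4'·a4+a2+((a3'·a2+a3'·a2')')'·(a3'+a1)·a2+((a3')')'·(((a3')')'+a1))
= a1'·(a2+((a3'·a2+a3'·a2')')'·(a3'+a1)·a2+((a3')')'·(((a3')')'+a1))   — complement / identity
= a1'·(a2+((a3'·a2+a3'·a2')')'·(a3'+a1)·a2+((a3')')'·(a3'+a1))   — double negation
= a1'·(a2+((a3')')'·(a3'+a1)·a2+((a3')')'·(a3'+a1))   — distribution
= a1'·(a2+((a3')')'·(a3'+a1))   — absorption
= a1'·(a2+a3'·(a3'+a1))   — double negation
= a1'·(a2+a3')   — absorption
This depends on a1, a2, a3, so it is not a constant.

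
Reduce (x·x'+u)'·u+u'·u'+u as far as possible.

1

(x·x'+u)'·u+u'·u'+u
= u'·u+u'·u'+u   [complement / identity]
= u'+u   [distribution]
= 1   [complement]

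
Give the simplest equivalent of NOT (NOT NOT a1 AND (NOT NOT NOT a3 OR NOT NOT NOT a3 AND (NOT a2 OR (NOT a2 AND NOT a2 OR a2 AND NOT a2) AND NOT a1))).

NOT a1 OR a3

NOT (NOT NOT a1 AND (NOT NOT NOT a3 OR NOT NOT NOT a3 AND (NOT a2 OR (NOT a2 AND NOT a2 OR a2 AND NOT a2) AND NOT a1)))
= NOT (NOT NOT a1 AND (NOT NOT NOT a3 OR NOT NOT NOT a3 AND (NOT a2 OR NOT a2 AND NOT a1)))   [distribution]
= NOT (NOT NOT a1 AND (NOT NOT NOT a3 OR NOT NOT NOT a3 AND NOT a2))   [absorption]
= NOT (NOT NOT a1 AND NOT NOT NOT a3)   [absorption]
= NOT (NOT NOT a1 AND NOT a3)   [double negation]
= NOT a1 OR a3   [De Morgan]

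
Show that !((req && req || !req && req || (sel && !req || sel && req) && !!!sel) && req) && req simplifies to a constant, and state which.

false

!((req && req || !req && req || (sel && !req || sel && req) && !!!sel) && req) && req
= !((req && req || !req && req || sel && !!!sel) && req) && req
= !((req || sel && !!!sel) && req) && req
= !((req || sel && !sel) && req) && req
= !(req && req) && req
= !req && req
= false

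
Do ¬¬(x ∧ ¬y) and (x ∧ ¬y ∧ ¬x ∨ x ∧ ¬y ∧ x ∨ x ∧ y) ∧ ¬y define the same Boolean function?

E1: ¬¬(x ∧ ¬y)
    = x ∧ ¬y   — double negation
E2: (x ∧ ¬y ∧ ¬x ∨ x ∧ ¬y ∧ x ∨ x ∧ y) ∧ ¬y
    = (x ∧ ¬y ∨ x ∧ y) ∧ ¬y   — distribution
    = x ∧ ¬y   — distribution
Both reduce to x ∧ ¬y, so they are equivalent.

Yes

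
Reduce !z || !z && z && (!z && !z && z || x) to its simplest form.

!z || !z && z && (!z && !z && z || x)
= !z || !z && z && (!z && z || x)   [idempotence]
= !z || !z && z   [absorption]
= !z   [complement / identity]

!z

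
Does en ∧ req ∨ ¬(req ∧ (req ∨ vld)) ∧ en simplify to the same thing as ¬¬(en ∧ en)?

E1: en ∧ req ∨ ¬(req ∧ (req ∨ vld)) ∧ en
    = en ∧ req ∨ ¬req ∧ en
    = en
E2: ¬¬(en ∧ en)
    = ¬¬en
    = en
Both reduce to en, so they are equivalent.

Yes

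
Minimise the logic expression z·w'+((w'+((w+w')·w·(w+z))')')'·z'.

w'

z·w'+((w'+((w+w')·w·(w+z))')')'·z'
= z·w'+((w'+(w·(w+z))')')'·z'
= z·w'+((w'+w')')'·z'
= z·w'+(w·w)'·z'
= z·w'+w'·z'
= w'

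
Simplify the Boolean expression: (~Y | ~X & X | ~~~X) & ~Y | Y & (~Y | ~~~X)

~Y | ~X

(~Y | ~X & X | ~~~X) & ~Y | Y & (~Y | ~~~X)
= (~Y | ~~~X) & ~Y | Y & (~Y | ~~~X)   [complement / identity]
= ~Y | ~~~X   [distribution]
= ~Y | ~X   [double negation]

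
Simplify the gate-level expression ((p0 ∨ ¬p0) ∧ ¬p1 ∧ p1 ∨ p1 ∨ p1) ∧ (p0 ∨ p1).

p1

((p0 ∨ ¬p0) ∧ ¬p1 ∧ p1 ∨ p1 ∨ p1) ∧ (p0 ∨ p1)
= (¬p1 ∧ p1 ∨ p1 ∨ p1) ∧ (p0 ∨ p1)   (complement / identity)
= (p1 ∨ p1) ∧ (p0 ∨ p1)   (complement / identity)
= p1 ∧ p0 ∨ p1   (distribution)
= p1   (absorption)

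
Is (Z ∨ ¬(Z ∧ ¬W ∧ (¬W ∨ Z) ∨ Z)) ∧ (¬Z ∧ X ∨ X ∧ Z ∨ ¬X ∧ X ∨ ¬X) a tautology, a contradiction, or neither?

tautology

(Z ∨ ¬(Z ∧ ¬W ∧ (¬W ∨ Z) ∨ Z)) ∧ (¬Z ∧ X ∨ X ∧ Z ∨ ¬X ∧ X ∨ ¬X)
= (Z ∨ ¬(Z ∧ ¬W ∧ (¬W ∨ Z) ∨ Z)) ∧ (¬Z ∧ X ∨ X ∧ Z ∨ ¬X)
= (Z ∨ ¬(Z ∧ ¬W ∧ (¬W ∨ Z) ∨ Z)) ∧ (X ∨ ¬X)
= (Z ∨ ¬(Z ∧ ¬W ∨ Z)) ∧ (X ∨ ¬X)
= (Z ∨ ¬Z) ∧ (X ∨ ¬X)
= Z ∨ ¬Z
= True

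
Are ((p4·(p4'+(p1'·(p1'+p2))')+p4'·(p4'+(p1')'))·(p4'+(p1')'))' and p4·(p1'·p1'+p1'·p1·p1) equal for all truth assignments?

E1: ((p4·(p4'+(p1'·(p1'+p2))')+p4'·(p4'+(p1')'))·(p4'+(p1')'))'
    = ((p4·(p4'+(p1')')+p4'·(p4'+(p1')'))·(p4'+(p1')'))'
    = ((p4'+(p1')')·(p4'+(p1')'))'
    = (p4'+(p1')')'
    = p4·p1'
E2: p4·(p1'·p1'+p1'·p1·p1)
    = p4·(p1'·p1'+p1'·p1)
    = p4·p1'
Both reduce to p4·p1', so they are equivalent.

Yes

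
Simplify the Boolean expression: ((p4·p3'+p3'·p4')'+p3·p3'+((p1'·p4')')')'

p3'·(p1+p4)

((p4·p3'+p3'·p4')'+p3·p3'+((p1'·p4')')')'
= ((p3')'+p3·p3'+((p1'·p4')')')'
= ((p3')'+p3·p3'+(p1+p4)')'
= ((p3')'+(p1+p4)')'
= p3'·(p1+p4)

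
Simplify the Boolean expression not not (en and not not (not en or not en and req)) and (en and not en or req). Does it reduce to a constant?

not not (en and not not (not en or not en and req)) and (en and not en or req)
= en and not not (not en or not en and req) and (en and not en or req)
= en and (not en or not en and req) and (en and not en or req)
= en and not en and (en and not en or req)
= en and not en
= False

False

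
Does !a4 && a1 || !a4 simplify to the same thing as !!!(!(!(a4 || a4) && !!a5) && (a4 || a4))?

E1: !a4 && a1 || !a4
    = !a4   [absorption]
E2: !!!(!(!(a4 || a4) && !!a5) && (a4 || a4))
    = !(!(!(a4 || a4) && !!a5) && (a4 || a4))   [double negation]
    = !((a4 || a4 || !a5) && (a4 || a4))   [De Morgan]
    = !(a4 || a4)   [absorption]
    = !a4   [idempotence]
Both reduce to !a4, so they are equivalent.

Yes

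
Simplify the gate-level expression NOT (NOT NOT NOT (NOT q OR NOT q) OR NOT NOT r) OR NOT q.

NOT q

NOT (NOT NOT NOT (NOT q OR NOT q) OR NOT NOT r) OR NOT q
= NOT (NOT (NOT q OR NOT q) OR NOT NOT r) OR NOT q   — double negation
= NOT (NOT NOT q OR NOT NOT r) OR NOT q   — idempotence
= NOT q AND NOT r OR NOT q   — De Morgan
= NOT q   — absorption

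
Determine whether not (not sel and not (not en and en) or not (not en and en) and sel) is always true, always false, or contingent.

always false

not (not sel and not (not en and en) or not (not en and en) and sel)
= not not (not en and en)   — distribution
= not en and en   — double negation
= False   — complement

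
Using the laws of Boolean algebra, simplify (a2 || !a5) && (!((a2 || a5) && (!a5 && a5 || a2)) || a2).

(a2 || !a5) && (!((a2 || a5) && (!a5 && a5 || a2)) || a2)
= (a2 || !a5) && (!((a2 || a5) && a2) || a2)
= (a2 || !a5) && (!a2 || a2)
= a2 || !a5

a2 || !a5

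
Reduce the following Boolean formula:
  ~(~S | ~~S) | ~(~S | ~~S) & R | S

S

~(~S | ~~S) | ~(~S | ~~S) & R | S
= ~(~S | ~~S) | S   (absorption)
= S & ~S | S   (De Morgan)
= S   (complement / identity)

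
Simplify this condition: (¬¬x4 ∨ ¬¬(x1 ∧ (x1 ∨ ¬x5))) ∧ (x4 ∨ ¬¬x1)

(¬¬x4 ∨ ¬¬(x1 ∧ (x1 ∨ ¬x5))) ∧ (x4 ∨ ¬¬x1)
= (¬¬x4 ∨ ¬¬x1) ∧ (x4 ∨ ¬¬x1)
= (x4 ∨ ¬¬x1) ∧ (x4 ∨ ¬¬x1)
= x4 ∨ ¬¬x1
= x4 ∨ x1

x4 ∨ x1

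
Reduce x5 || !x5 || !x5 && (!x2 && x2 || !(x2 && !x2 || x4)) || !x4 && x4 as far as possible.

x5 || !x5 || !x5 && (!x2 && x2 || !(x2 && !x2 || x4)) || !x4 && x4
= x5 || !x5 || !x5 && (!x2 && x2 || !(x2 && !x2 || x4))   — complement / identity
= x5 || !x5 || !x5 && (!x2 && x2 || !x4)   — complement / identity
= x5 || !x5 || !x5 && !x4   — complement / identity
= x5 || !x5   — absorption
= true   — complement

true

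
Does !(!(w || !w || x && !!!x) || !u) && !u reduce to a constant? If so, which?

!(!(w || !w || x && !!!x) || !u) && !u
= !(!(w || !w || x && !x) || !u) && !u   — double negation
= (w || !w || x && !x) && u && !u   — De Morgan
= (w || !w) && u && !u   — complement / identity
= u && !u   — complement / identity
= false   — complement

yes, False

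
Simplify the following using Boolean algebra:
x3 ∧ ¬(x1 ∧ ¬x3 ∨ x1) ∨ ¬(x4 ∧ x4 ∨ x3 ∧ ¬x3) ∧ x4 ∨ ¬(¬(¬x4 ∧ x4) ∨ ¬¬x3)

x3 ∧ ¬x1

x3 ∧ ¬(x1 ∧ ¬x3 ∨ x1) ∨ ¬(x4 ∧ x4 ∨ x3 ∧ ¬x3) ∧ x4 ∨ ¬(¬(¬x4 ∧ x4) ∨ ¬¬x3)
= x3 ∧ ¬(x1 ∧ ¬x3 ∨ x1) ∨ ¬(x4 ∧ x4 ∨ x3 ∧ ¬x3) ∧ x4 ∨ ¬x4 ∧ x4 ∧ ¬x3   [De Morgan]
= x3 ∧ ¬x1 ∨ ¬(x4 ∧ x4 ∨ x3 ∧ ¬x3) ∧ x4 ∨ ¬x4 ∧ x4 ∧ ¬x3   [absorption]
= x3 ∧ ¬x1 ∨ ¬(x4 ∨ x3 ∧ ¬x3) ∧ x4 ∨ ¬x4 ∧ x4 ∧ ¬x3   [idempotence]
= x3 ∧ ¬x1 ∨ ¬x4 ∧ x4 ∨ ¬x4 ∧ x4 ∧ ¬x3   [complement / identity]
= x3 ∧ ¬x1 ∨ ¬x4 ∧ x4   [absorption]
= x3 ∧ ¬x1   [complement / identity]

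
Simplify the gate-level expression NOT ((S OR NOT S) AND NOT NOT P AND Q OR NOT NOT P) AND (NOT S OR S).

NOT P

NOT ((S OR NOT S) AND NOT NOT P AND Q OR NOT NOT P) AND (NOT S OR S)
= NOT (NOT NOT P AND Q OR NOT NOT P) AND (NOT S OR S)   [complement / identity]
= NOT NOT NOT P AND (NOT S OR S)   [absorption]
= NOT NOT NOT P   [complement / identity]
= NOT P   [double negation]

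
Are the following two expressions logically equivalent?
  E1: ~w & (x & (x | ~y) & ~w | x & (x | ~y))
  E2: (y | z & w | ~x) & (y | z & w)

No

E1: ~w & (x & (x | ~y) & ~w | x & (x | ~y))
    = ~w & x & (x | ~y)   — absorption
    = ~w & x   — absorption
E2: (y | z & w | ~x) & (y | z & w)
    = y | z & w   — absorption
These differ: at w=1, x=0, y=1, z=1, E1 = 0 but E2 = 1.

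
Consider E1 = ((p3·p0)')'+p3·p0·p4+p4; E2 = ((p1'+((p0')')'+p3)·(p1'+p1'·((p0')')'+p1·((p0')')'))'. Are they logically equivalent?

No

E1: ((p3·p0)')'+p3·p0·p4+p4
    = p3·p0+p3·p0·p4+p4   [double negation]
    = p3·p0+p4   [absorption]
E2: ((p1'+((p0')')'+p3)·(p1'+p1'·((p0')')'+p1·((p0')')'))'
    = ((p1'+((p0')')'+p3)·(p1'+((p0')')'))'   [distribution]
    = (p1'+((p0')')')'   [absorption]
    = (p1'+p0')'   [double negation]
    = p1·p0   [De Morgan]
These differ: at p0=1, p1=0, p3=0, p4=1, E1 = 1 but E2 = 0.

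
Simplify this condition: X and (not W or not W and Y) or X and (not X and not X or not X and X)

X and not W

X and (not W or not W and Y) or X and (not X and not X or not X and X)
= X and (not W or not W and Y) or X and not X   (distribution)
= X and (not W or not W and Y)   (complement / identity)
= X and not W   (absorption)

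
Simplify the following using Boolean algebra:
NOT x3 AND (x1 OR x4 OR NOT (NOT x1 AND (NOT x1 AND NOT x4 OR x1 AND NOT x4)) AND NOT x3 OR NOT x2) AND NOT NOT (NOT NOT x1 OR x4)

NOT x3 AND (x1 OR x4)

NOT x3 AND (x1 OR x4 OR NOT (NOT x1 AND (NOT x1 AND NOT x4 OR x1 AND NOT x4)) AND NOT x3 OR NOT x2) AND NOT NOT (NOT NOT x1 OR x4)
= NOT x3 AND (x1 OR x4 OR NOT (NOT x1 AND (NOT x1 AND NOT x4 OR x1 AND NOT x4)) AND NOT x3 OR NOT x2) AND NOT NOT (x1 OR x4)
= NOT x3 AND (x1 OR x4 OR NOT (NOT x1 AND NOT x4) AND NOT x3 OR NOT x2) AND NOT NOT (x1 OR x4)
= NOT x3 AND (x1 OR x4 OR (x1 OR x4) AND NOT x3 OR NOT x2) AND NOT NOT (x1 OR x4)
= NOT x3 AND (x1 OR x4 OR NOT x2) AND NOT NOT (x1 OR x4)
= NOT x3 AND (x1 OR x4 OR NOT x2) AND (x1 OR x4)
= NOT x3 AND (x1 OR x4)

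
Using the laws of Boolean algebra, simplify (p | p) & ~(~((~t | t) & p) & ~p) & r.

p & r

(p | p) & ~(~((~t | t) & p) & ~p) & r
= (p | p) & ((~t | t) & p | p) & r   (De Morgan)
= (p | p) & (p | p) & r   (complement / identity)
= (p | p) & r   (idempotence)
= p & r   (idempotence)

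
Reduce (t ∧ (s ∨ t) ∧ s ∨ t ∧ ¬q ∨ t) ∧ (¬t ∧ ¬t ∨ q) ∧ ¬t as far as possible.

(t ∧ (s ∨ t) ∧ s ∨ t ∧ ¬q ∨ t) ∧ (¬t ∧ ¬t ∨ q) ∧ ¬t
= (t ∧ (s ∨ t) ∧ s ∨ t) ∧ (¬t ∧ ¬t ∨ q) ∧ ¬t   [absorption]
= (t ∧ s ∨ t) ∧ (¬t ∧ ¬t ∨ q) ∧ ¬t   [absorption]
= t ∧ (¬t ∧ ¬t ∨ q) ∧ ¬t   [absorption]
= t ∧ (¬t ∨ q) ∧ ¬t   [idempotence]
= t ∧ ¬t   [absorption]
= False   [complement]

False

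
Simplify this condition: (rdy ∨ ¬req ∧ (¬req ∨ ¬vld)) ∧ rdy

(rdy ∨ ¬req ∧ (¬req ∨ ¬vld)) ∧ rdy
= (rdy ∨ ¬req) ∧ rdy   (absorption)
= rdy   (absorption)

rdy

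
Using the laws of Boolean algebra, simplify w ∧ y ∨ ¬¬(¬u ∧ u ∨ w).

w ∧ y ∨ ¬¬(¬u ∧ u ∨ w)
= w ∧ y ∨ ¬u ∧ u ∨ w   (double negation)
= w ∧ y ∨ w   (complement / identity)
= w   (absorption)

w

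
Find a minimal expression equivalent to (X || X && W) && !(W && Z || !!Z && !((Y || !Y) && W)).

(X || X && W) && !(W && Z || !!Z && !((Y || !Y) && W))
= (X || X && W) && !(W && Z || !!Z && !W)   (complement / identity)
= (X || X && W) && !(W && Z || Z && !W)   (double negation)
= X && !(W && Z || Z && !W)   (absorption)
= X && !Z   (distribution)

X && !Z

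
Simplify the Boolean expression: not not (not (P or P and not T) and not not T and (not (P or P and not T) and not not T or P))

not P and T

not not (not (P or P and not T) and not not T and (not (P or P and not T) and not not T or P))
= not not (not (P or P and not T) and not not T)   (absorption)
= not not (not P and not not T)   (absorption)
= not P and not not T   (double negation)
= not P and T   (double negation)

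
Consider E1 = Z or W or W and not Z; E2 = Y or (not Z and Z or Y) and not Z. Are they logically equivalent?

No

E1: Z or W or W and not Z
    = Z or W   [absorption]
E2: Y or (not Z and Z or Y) and not Z
    = Y or Y and not Z   [complement / identity]
    = Y   [absorption]
These differ: at W=0, Y=0, Z=1, E1 = 1 but E2 = 0.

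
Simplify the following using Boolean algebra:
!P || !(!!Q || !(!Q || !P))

!P || !Q

!P || !(!!Q || !(!Q || !P))
= !P || !Q && (!Q || !P)   (De Morgan)
= !P || !Q   (absorption)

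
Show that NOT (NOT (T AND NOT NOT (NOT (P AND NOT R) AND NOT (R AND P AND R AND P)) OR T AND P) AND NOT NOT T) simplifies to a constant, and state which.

NOT (NOT (T AND NOT NOT (NOT (P AND NOT R) AND NOT (R AND P AND R AND P)) OR T AND P) AND NOT NOT T)
= NOT (NOT (T AND NOT (P AND NOT R OR R AND P AND R AND P) OR T AND P) AND NOT NOT T)   — De Morgan
= NOT (NOT (T AND NOT (P AND NOT R OR R AND P) OR T AND P) AND NOT NOT T)   — idempotence
= T AND NOT (P AND NOT R OR R AND P) OR T AND P OR NOT T   — De Morgan
= T AND NOT P OR T AND P OR NOT T   — distribution
= T OR NOT T   — distribution
= TRUE   — complement

TRUE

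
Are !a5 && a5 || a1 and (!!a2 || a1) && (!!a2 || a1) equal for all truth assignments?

No

E1: !a5 && a5 || a1
    = a1
E2: (!!a2 || a1) && (!!a2 || a1)
    = !!a2 || a1
    = a2 || a1
These differ: at a1=0, a2=1, a5=0, E1 = 0 but E2 = 1.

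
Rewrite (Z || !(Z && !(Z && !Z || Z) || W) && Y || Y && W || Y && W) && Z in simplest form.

(Z || !(Z && !(Z && !Z || Z) || W) && Y || Y && W || Y && W) && Z
= (Z || !(Z && !(Z && !Z || Z) || W) && Y || Y && W) && Z   — idempotence
= (Z || !(Z && !Z || W) && Y || Y && W) && Z   — complement / identity
= (Z || !W && Y || Y && W) && Z   — complement / identity
= (Z || Y) && Z   — distribution
= Z   — absorption

Z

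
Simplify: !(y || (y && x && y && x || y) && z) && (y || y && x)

false

!(y || (y && x && y && x || y) && z) && (y || y && x)
= !(y || (y && x || y) && z) && (y || y && x)   (idempotence)
= !(y || (y && x || y) && z) && y   (absorption)
= !(y || y && z) && y   (absorption)
= !y && y   (absorption)
= false   (complement)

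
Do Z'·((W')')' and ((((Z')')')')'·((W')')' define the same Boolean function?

E1: Z'·((W')')'
    = Z'·W'   [double negation]
E2: ((((Z')')')')'·((W')')'
    = ((Z')')'·((W')')'   [double negation]
    = Z'·((W')')'   [double negation]
    = Z'·W'   [double negation]
Both reduce to Z'·W', so they are equivalent.

Yes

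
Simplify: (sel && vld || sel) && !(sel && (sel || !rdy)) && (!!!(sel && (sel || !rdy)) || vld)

(sel && vld || sel) && !(sel && (sel || !rdy)) && (!!!(sel && (sel || !rdy)) || vld)
= (sel && vld || sel) && !(sel && (sel || !rdy)) && (!(sel && (sel || !rdy)) || vld)   — double negation
= (sel && vld || sel) && !(sel && (sel || !rdy))   — absorption
= (sel && vld || sel) && !sel   — absorption
= sel && !sel   — absorption
= false   — complement

false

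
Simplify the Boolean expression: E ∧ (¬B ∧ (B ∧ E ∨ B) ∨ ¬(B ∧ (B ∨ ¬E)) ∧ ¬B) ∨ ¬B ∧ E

¬B ∧ E

E ∧ (¬B ∧ (B ∧ E ∨ B) ∨ ¬(B ∧ (B ∨ ¬E)) ∧ ¬B) ∨ ¬B ∧ E
= (¬B ∧ (B ∧ E ∨ B) ∨ ¬(B ∧ (B ∨ ¬E)) ∧ ¬B ∨ ¬B) ∧ E   — distribution
= (¬B ∧ (B ∧ E ∨ B) ∨ ¬B ∧ ¬B ∨ ¬B) ∧ E   — absorption
= (¬B ∧ B ∨ ¬B ∧ ¬B ∨ ¬B) ∧ E   — absorption
= (¬B ∨ ¬B) ∧ E   — distribution
= ¬B ∧ E   — idempotence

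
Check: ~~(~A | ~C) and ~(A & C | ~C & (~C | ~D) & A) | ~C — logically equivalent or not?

Yes

E1: ~~(~A | ~C)
    = ~A | ~C   [double negation]
E2: ~(A & C | ~C & (~C | ~D) & A) | ~C
    = ~(A & C | ~C & A) | ~C   [absorption]
    = ~((C | ~C) & A) | ~C   [distribution]
    = ~A | ~C   [complement / identity]
Both reduce to ~A | ~C, so they are equivalent.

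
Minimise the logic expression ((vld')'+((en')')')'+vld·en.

en

((vld')'+((en')')')'+vld·en
= ((vld')'+en')'+vld·en   — double negation
= vld'·en+vld·en   — De Morgan
= en   — distribution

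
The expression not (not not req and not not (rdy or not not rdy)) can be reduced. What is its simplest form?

not req or not rdy

not (not not req and not not (rdy or not not rdy))
= not (not not req and not not (rdy or rdy))   — double negation
= not (not not req and not not rdy)   — idempotence
= not req or not rdy   — De Morgan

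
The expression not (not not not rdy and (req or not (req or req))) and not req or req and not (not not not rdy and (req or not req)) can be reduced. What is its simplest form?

not (not not not rdy and (req or not (req or req))) and not req or req and not (not not not rdy and (req or not req))
= not (not not not rdy and (req or not req)) and not req or req and not (not not not rdy and (req or not req))
= not (not not not rdy and (req or not req))
= not (not rdy and (req or not req))
= not not rdy
= rdy

rdy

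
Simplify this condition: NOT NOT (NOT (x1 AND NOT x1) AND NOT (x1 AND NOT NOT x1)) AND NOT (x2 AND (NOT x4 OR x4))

NOT NOT (NOT (x1 AND NOT x1) AND NOT (x1 AND NOT NOT x1)) AND NOT (x2 AND (NOT x4 OR x4))
= NOT (x1 AND NOT x1 OR x1 AND NOT NOT x1) AND NOT (x2 AND (NOT x4 OR x4))   (De Morgan)
= NOT (x1 AND NOT x1 OR x1 AND NOT NOT x1) AND NOT x2   (complement / identity)
= NOT (x1 AND NOT x1 OR x1 AND x1) AND NOT x2   (double negation)
= NOT x1 AND NOT x2   (distribution)

NOT x1 AND NOT x2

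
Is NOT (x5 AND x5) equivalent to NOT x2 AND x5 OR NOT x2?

E1: NOT (x5 AND x5)
    = NOT x5   [idempotence]
E2: NOT x2 AND x5 OR NOT x2
    = NOT x2   [absorption]
These differ: at x2=1, x5=0, E1 = 1 but E2 = 0.

No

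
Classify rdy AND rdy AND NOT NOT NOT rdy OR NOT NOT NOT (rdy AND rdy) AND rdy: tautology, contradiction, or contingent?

contradiction

rdy AND rdy AND NOT NOT NOT rdy OR NOT NOT NOT (rdy AND rdy) AND rdy
= rdy AND rdy AND NOT rdy OR NOT NOT NOT (rdy AND rdy) AND rdy   — double negation
= rdy AND (rdy AND NOT rdy OR NOT NOT NOT (rdy AND rdy))   — distribution
= rdy AND (rdy AND NOT rdy OR NOT NOT NOT rdy)   — idempotence
= rdy AND NOT NOT NOT rdy   — complement / identity
= rdy AND NOT rdy   — double negation
= FALSE   — complement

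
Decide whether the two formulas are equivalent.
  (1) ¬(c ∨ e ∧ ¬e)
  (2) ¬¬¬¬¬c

E1: ¬(c ∨ e ∧ ¬e)
    = ¬c   — complement / identity
E2: ¬¬¬¬¬c
    = ¬¬¬c   — double negation
    = ¬c   — double negation
Both reduce to ¬c, so they are equivalent.

Yes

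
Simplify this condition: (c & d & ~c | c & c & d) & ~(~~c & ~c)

c & d

(c & d & ~c | c & c & d) & ~(~~c & ~c)
= (c & d & ~c | c & c & d) & (~c | c)   — De Morgan
= c & d & ~c | c & c & d   — complement / identity
= c & d   — distribution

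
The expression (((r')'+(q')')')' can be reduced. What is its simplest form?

(((r')'+(q')')')'
= (r')'+(q')'
= r+(q')'
= r+q

r+q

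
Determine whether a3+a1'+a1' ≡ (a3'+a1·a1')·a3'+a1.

E1: a3+a1'+a1'
    = a3+a1'   (idempotence)
E2: (a3'+a1·a1')·a3'+a1
    = a3'·a3'+a1   (complement / identity)
    = a3'+a1   (idempotence)
These differ: at a1=0, a3=1, E1 = 1 but E2 = 0.

No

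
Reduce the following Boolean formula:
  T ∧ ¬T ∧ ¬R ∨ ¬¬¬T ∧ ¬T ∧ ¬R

T ∧ ¬T ∧ ¬R ∨ ¬¬¬T ∧ ¬T ∧ ¬R
= T ∧ ¬T ∧ ¬R ∨ ¬T ∧ ¬T ∧ ¬R   [double negation]
= ¬T ∧ ¬R   [distribution]

¬T ∧ ¬R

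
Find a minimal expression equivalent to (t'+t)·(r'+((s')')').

(t'+t)·(r'+((s')')')
= (t'+t)·(r'+s')   (double negation)
= r'+s'   (complement / identity)

r'+s'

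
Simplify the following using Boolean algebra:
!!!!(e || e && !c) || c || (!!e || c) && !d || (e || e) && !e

e || c

!!!!(e || e && !c) || c || (!!e || c) && !d || (e || e) && !e
= !!(e || e && !c) || c || (!!e || c) && !d || (e || e) && !e   (double negation)
= !!e || c || (!!e || c) && !d || (e || e) && !e   (absorption)
= !!e || c || (e || e) && !e   (absorption)
= e || c || (e || e) && !e   (double negation)
= e || c || e && !e   (idempotence)
= e || c   (complement / identity)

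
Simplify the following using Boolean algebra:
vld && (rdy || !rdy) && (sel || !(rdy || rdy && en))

vld && (sel || !rdy)

vld && (rdy || !rdy) && (sel || !(rdy || rdy && en))
= vld && (sel || !(rdy || rdy && en))   (complement / identity)
= vld && (sel || !rdy)   (absorption)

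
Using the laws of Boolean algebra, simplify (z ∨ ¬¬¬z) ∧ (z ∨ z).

z

(z ∨ ¬¬¬z) ∧ (z ∨ z)
= (z ∨ ¬z) ∧ (z ∨ z)   — double negation
= z ∨ ¬z ∧ z   — distribution
= z   — complement / identity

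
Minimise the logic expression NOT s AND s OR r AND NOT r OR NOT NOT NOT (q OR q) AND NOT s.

NOT s AND s OR r AND NOT r OR NOT NOT NOT (q OR q) AND NOT s
= r AND NOT r OR NOT NOT NOT (q OR q) AND NOT s   (complement / identity)
= NOT NOT NOT (q OR q) AND NOT s   (complement / identity)
= NOT NOT NOT q AND NOT s   (idempotence)
= NOT q AND NOT s   (double negation)

NOT q AND NOT s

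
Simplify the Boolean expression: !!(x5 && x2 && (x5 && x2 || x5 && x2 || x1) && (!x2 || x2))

x5 && x2

!!(x5 && x2 && (x5 && x2 || x5 && x2 || x1) && (!x2 || x2))
= !!(x5 && x2 && (x5 && x2 || x1) && (!x2 || x2))   [idempotence]
= x5 && x2 && (x5 && x2 || x1) && (!x2 || x2)   [double negation]
= x5 && x2 && (!x2 || x2)   [absorption]
= x5 && x2   [complement / identity]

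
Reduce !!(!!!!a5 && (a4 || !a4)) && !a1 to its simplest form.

!!(!!!!a5 && (a4 || !a4)) && !a1
= !!(!!a5 && (a4 || !a4)) && !a1   — double negation
= !!a5 && (a4 || !a4) && !a1   — double negation
= !!a5 && !a1   — complement / identity
= a5 && !a1   — double negation

a5 && !a1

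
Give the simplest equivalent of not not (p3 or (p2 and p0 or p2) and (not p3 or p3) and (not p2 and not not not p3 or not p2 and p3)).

not not (p3 or (p2 and p0 or p2) and (not p3 or p3) and (not p2 and not not not p3 or not p2 and p3))
= not not (p3 or (p2 and p0 or p2) and (not p3 or p3) and (not p2 and not p3 or not p2 and p3))
= not not (p3 or (p2 and p0 or p2) and (not p3 or p3) and not p2)
= p3 or (p2 and p0 or p2) and (not p3 or p3) and not p2
= p3 or p2 and (not p3 or p3) and not p2
= p3 or p2 and not p2
= p3

p3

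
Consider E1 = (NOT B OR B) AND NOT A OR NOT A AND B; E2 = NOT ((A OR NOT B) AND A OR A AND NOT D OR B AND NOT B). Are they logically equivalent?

E1: (NOT B OR B) AND NOT A OR NOT A AND B
    = NOT A OR NOT A AND B   (complement / identity)
    = NOT A   (absorption)
E2: NOT ((A OR NOT B) AND A OR A AND NOT D OR B AND NOT B)
    = NOT ((A OR NOT B) AND A OR A AND NOT D)   (complement / identity)
    = NOT (A OR A AND NOT D)   (absorption)
    = NOT A   (absorption)
Both reduce to NOT A, so they are equivalent.

Yes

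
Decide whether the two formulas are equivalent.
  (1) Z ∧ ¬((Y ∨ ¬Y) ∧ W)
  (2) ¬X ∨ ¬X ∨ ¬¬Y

E1: Z ∧ ¬((Y ∨ ¬Y) ∧ W)
    = Z ∧ ¬W
E2: ¬X ∨ ¬X ∨ ¬¬Y
    = ¬X ∨ ¬¬Y
    = ¬X ∨ Y
These differ: at W=0, X=0, Y=1, Z=0, E1 = 0 but E2 = 1.

No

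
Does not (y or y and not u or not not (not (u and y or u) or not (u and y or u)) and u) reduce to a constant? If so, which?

not (y or y and not u or not not (not (u and y or u) or not (u and y or u)) and u)
= not (y or y and not u or not ((u and y or u) and (u and y or u)) and u)   (De Morgan)
= not (y or not ((u and y or u) and (u and y or u)) and u)   (absorption)
= not (y or not (u and y or u) and u)   (idempotence)
= not (y or not u and u)   (absorption)
= not y   (complement / identity)
This depends on y, so it is not a constant.

no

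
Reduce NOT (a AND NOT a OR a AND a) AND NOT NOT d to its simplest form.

NOT a AND d

NOT (a AND NOT a OR a AND a) AND NOT NOT d
= NOT (a AND NOT a OR a AND a) AND d   — double negation
= NOT a AND d   — distribution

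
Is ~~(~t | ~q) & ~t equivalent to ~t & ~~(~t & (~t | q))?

Yes

E1: ~~(~t | ~q) & ~t
    = (~t | ~q) & ~t
    = ~t
E2: ~t & ~~(~t & (~t | q))
    = ~t & ~t & (~t | q)
    = ~t & ~t
    = ~t
Both reduce to ~t, so they are equivalent.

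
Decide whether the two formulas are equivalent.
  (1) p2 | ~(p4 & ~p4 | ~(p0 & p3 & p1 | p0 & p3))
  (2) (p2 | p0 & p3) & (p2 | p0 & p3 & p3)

E1: p2 | ~(p4 & ~p4 | ~(p0 & p3 & p1 | p0 & p3))
    = p2 | ~~(p0 & p3 & p1 | p0 & p3)   [complement / identity]
    = p2 | p0 & p3 & p1 | p0 & p3   [double negation]
    = p2 | p0 & p3   [absorption]
E2: (p2 | p0 & p3) & (p2 | p0 & p3 & p3)
    = (p2 | p0 & p3) & (p2 | p0 & p3)   [idempotence]
    = p2 | p0 & p3   [idempotence]
Both reduce to p2 | p0 & p3, so they are equivalent.

Yes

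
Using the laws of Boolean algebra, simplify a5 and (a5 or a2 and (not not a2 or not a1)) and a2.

a5 and a2

a5 and (a5 or a2 and (not not a2 or not a1)) and a2
= a5 and (a5 or a2 and (a2 or not a1)) and a2   — double negation
= a5 and (a5 or a2) and a2   — absorption
= a5 and a2   — absorption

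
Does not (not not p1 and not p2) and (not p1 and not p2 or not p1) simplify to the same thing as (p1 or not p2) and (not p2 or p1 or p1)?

No

E1: not (not not p1 and not p2) and (not p1 and not p2 or not p1)
    = (not p1 or p2) and (not p1 and not p2 or not p1)   (De Morgan)
    = (not p1 or p2) and not p1   (absorption)
    = not p1   (absorption)
E2: (p1 or not p2) and (not p2 or p1 or p1)
    = p1 or not p2 and (not p2 or p1)   (distribution)
    = p1 or not p2   (absorption)
These differ: at p1=1, p2=1, E1 = 0 but E2 = 1.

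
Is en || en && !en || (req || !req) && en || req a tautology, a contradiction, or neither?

neither

en || en && !en || (req || !req) && en || req
= en || en && !en || en || req   (complement / identity)
= en || en || req   (complement / identity)
= en || req   (idempotence)
This depends on en, req, so it is not a constant.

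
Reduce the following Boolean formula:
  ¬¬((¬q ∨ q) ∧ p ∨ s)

p ∨ s

¬¬((¬q ∨ q) ∧ p ∨ s)
= ¬¬(p ∨ s)   (complement / identity)
= p ∨ s   (double negation)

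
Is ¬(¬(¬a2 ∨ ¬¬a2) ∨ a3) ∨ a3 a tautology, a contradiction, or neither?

¬(¬(¬a2 ∨ ¬¬a2) ∨ a3) ∨ a3
= ¬(a2 ∧ ¬a2 ∨ a3) ∨ a3
= ¬a3 ∨ a3
= True

tautology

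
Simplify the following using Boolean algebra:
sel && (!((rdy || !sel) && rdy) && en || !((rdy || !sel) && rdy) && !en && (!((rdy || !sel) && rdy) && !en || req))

sel && !rdy

sel && (!((rdy || !sel) && rdy) && en || !((rdy || !sel) && rdy) && !en && (!((rdy || !sel) && rdy) && !en || req))
= sel && (!((rdy || !sel) && rdy) && en || !((rdy || !sel) && rdy) && !en)   — absorption
= sel && !((rdy || !sel) && rdy)   — distribution
= sel && !rdy   — absorption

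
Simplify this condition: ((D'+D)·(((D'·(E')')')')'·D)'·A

D'·A

((D'+D)·(((D'·(E')')')')'·D)'·A
= ((D'+D)·(D'·(E')')'·D)'·A   [double negation]
= ((D'+D)·(D+E')·D)'·A   [De Morgan]
= ((D+E')·D)'·A   [complement / identity]
= D'·A   [absorption]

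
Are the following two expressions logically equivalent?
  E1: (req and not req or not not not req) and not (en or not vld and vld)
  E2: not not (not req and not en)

E1: (req and not req or not not not req) and not (en or not vld and vld)
    = (req and not req or not not not req) and not en   — complement / identity
    = not not not req and not en   — complement / identity
    = not req and not en   — double negation
E2: not not (not req and not en)
    = not req and not en   — double negation
Both reduce to not req and not en, so they are equivalent.

Yes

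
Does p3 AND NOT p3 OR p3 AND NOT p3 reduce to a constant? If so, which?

p3 AND NOT p3 OR p3 AND NOT p3
= p3 AND NOT p3
= FALSE

yes, False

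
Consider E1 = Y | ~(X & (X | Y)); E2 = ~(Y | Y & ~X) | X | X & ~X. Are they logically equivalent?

No

E1: Y | ~(X & (X | Y))
    = Y | ~X   [absorption]
E2: ~(Y | Y & ~X) | X | X & ~X
    = ~(Y | Y & ~X) | X   [complement / identity]
    = ~Y | X   [absorption]
These differ: at X=0, Y=1, E1 = 1 but E2 = 0.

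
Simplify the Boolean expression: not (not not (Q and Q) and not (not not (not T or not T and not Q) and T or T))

not Q or T

not (not not (Q and Q) and not (not not (not T or not T and not Q) and T or T))
= not (not not Q and not (not not (not T or not T and not Q) and T or T))   [idempotence]
= not (not not Q and not (not not not T and T or T))   [absorption]
= not (not not Q and not (not T and T or T))   [double negation]
= not Q or not T and T or T   [De Morgan]
= not Q or T   [complement / identity]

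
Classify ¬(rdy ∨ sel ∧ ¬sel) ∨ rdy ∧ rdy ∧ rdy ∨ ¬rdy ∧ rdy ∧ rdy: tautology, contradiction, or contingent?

tautology

¬(rdy ∨ sel ∧ ¬sel) ∨ rdy ∧ rdy ∧ rdy ∨ ¬rdy ∧ rdy ∧ rdy
= ¬(rdy ∨ sel ∧ ¬sel) ∨ rdy ∧ rdy   (distribution)
= ¬(rdy ∨ sel ∧ ¬sel) ∨ rdy   (idempotence)
= ¬rdy ∨ rdy   (complement / identity)
= True   (complement)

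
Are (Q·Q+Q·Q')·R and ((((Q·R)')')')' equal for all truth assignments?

E1: (Q·Q+Q·Q')·R
    = Q·R
E2: ((((Q·R)')')')'
    = ((Q·R)')'
    = Q·R
Both reduce to Q·R, so they are equivalent.

Yes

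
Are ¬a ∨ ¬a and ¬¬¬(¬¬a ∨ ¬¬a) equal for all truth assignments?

E1: ¬a ∨ ¬a
    = ¬a
E2: ¬¬¬(¬¬a ∨ ¬¬a)
    = ¬¬¬¬¬a
    = ¬¬¬a
    = ¬a
Both reduce to ¬a, so they are equivalent.

Yes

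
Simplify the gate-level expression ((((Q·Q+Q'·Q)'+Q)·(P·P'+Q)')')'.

Q'

((((Q·Q+Q'·Q)'+Q)·(P·P'+Q)')')'
= ((((Q·Q+Q'·Q)'+Q)·Q')')'   [complement / identity]
= ((Q·Q+Q'·Q)'+Q)·Q'   [double negation]
= (Q'+Q)·Q'   [distribution]
= Q'   [complement / identity]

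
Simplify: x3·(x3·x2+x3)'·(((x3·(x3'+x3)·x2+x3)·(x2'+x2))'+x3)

0

x3·(x3·x2+x3)'·(((x3·(x3'+x3)·x2+x3)·(x2'+x2))'+x3)
= x3·(x3·x2+x3)'·((x3·(x3'+x3)·x2+x3)'+x3)   — complement / identity
= x3·(x3·x2+x3)'·((x3·x2+x3)'+x3)   — complement / identity
= x3·(x3·x2+x3)'   — absorption
= x3·x3'   — absorption
= 0   — complement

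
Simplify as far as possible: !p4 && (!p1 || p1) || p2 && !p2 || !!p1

!p4 && (!p1 || p1) || p2 && !p2 || !!p1
= !p4 && (!p1 || p1) || p2 && !p2 || p1
= !p4 || p2 && !p2 || p1
= !p4 || p1

!p4 || p1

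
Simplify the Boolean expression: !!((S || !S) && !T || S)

!T || S

!!((S || !S) && !T || S)
= !!(!T || S)   [complement / identity]
= !T || S   [double negation]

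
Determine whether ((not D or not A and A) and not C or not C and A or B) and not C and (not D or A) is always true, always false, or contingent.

((not D or not A and A) and not C or not C and A or B) and not C and (not D or A)
= (not C and (not D or not A and A or A) or B) and not C and (not D or A)   [distribution]
= (not C and (not D or A) or B) and not C and (not D or A)   [complement / identity]
= not C and (not D or A)   [absorption]
This depends on A, C, D, so it is not a constant.

contingent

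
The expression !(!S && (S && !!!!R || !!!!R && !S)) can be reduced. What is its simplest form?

!(!S && (S && !!!!R || !!!!R && !S))
= !(!S && !!!!R)   — distribution
= !(!S && !!R)   — double negation
= S || !R   — De Morgan

S || !R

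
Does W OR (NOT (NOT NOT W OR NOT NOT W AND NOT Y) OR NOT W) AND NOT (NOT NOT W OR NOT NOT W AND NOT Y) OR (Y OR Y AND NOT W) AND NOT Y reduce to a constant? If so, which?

yes, True

W OR (NOT (NOT NOT W OR NOT NOT W AND NOT Y) OR NOT W) AND NOT (NOT NOT W OR NOT NOT W AND NOT Y) OR (Y OR Y AND NOT W) AND NOT Y
= W OR (NOT (NOT NOT W OR NOT NOT W AND NOT Y) OR NOT W) AND NOT (NOT NOT W OR NOT NOT W AND NOT Y) OR Y AND NOT Y
= W OR NOT (NOT NOT W OR NOT NOT W AND NOT Y) OR Y AND NOT Y
= W OR NOT NOT NOT W OR Y AND NOT Y
= W OR NOT W OR Y AND NOT Y
= W OR NOT W
= TRUE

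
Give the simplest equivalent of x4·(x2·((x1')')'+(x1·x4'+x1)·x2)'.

x4·x2'

x4·(x2·((x1')')'+(x1·x4'+x1)·x2)'
= x4·(x2·((x1')')'+x1·x2)'   (absorption)
= x4·(x2·x1'+x1·x2)'   (double negation)
= x4·x2'   (distribution)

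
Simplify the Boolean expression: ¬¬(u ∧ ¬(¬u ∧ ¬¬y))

¬¬(u ∧ ¬(¬u ∧ ¬¬y))
= ¬¬(u ∧ (u ∨ ¬y))
= ¬¬u
= u

u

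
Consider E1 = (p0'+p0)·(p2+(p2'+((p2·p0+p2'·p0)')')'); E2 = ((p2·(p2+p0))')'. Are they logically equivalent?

E1: (p0'+p0)·(p2+(p2'+((p2·p0+p2'·p0)')')')
    = (p0'+p0)·(p2+p2·(p2·p0+p2'·p0)')
    = (p0'+p0)·(p2+p2·p0')
    = (p0'+p0)·p2
    = p2
E2: ((p2·(p2+p0))')'
    = (p2')'
    = p2
Both reduce to p2, so they are equivalent.

Yes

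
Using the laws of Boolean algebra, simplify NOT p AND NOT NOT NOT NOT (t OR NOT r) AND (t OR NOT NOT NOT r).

NOT p AND NOT NOT NOT NOT (t OR NOT r) AND (t OR NOT NOT NOT r)
= NOT p AND NOT NOT (t OR NOT r) AND (t OR NOT NOT NOT r)   [double negation]
= NOT p AND NOT NOT (t OR NOT r) AND (t OR NOT r)   [double negation]
= NOT p AND (t OR NOT r) AND (t OR NOT r)   [double negation]
= NOT p AND (t OR NOT r)   [idempotence]

NOT p AND (t OR NOT r)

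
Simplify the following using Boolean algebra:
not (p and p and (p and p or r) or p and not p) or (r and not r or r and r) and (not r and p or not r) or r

not (p and p and (p and p or r) or p and not p) or (r and not r or r and r) and (not r and p or not r) or r
= not (p and p or p and not p) or (r and not r or r and r) and (not r and p or not r) or r   [absorption]
= not (p and p or p and not p) or (r and not r or r and r) and not r or r   [absorption]
= not p or (r and not r or r and r) and not r or r   [distribution]
= not p or r and not r or r   [distribution]
= not p or r   [complement / identity]

not p or r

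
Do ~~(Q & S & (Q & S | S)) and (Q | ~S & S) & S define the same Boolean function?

E1: ~~(Q & S & (Q & S | S))
    = Q & S & (Q & S | S)   (double negation)
    = Q & S   (absorption)
E2: (Q | ~S & S) & S
    = Q & S   (complement / identity)
Both reduce to Q & S, so they are equivalent.

Yes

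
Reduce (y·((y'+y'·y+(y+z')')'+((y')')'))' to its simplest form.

y'

(y·((y'+y'·y+(y+z')')'+((y')')'))'
= (y·((y'+(y+z')')'+((y')')'))'   — complement / identity
= (y·((y'+(y+z')')'+y'))'   — double negation
= (y·(y·(y+z')+y'))'   — De Morgan
= (y·(y+y'))'   — absorption
= y'   — complement / identity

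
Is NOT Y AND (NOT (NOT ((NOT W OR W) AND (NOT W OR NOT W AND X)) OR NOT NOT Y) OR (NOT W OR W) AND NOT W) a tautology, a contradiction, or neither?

NOT Y AND (NOT (NOT ((NOT W OR W) AND (NOT W OR NOT W AND X)) OR NOT NOT Y) OR (NOT W OR W) AND NOT W)
= NOT Y AND (NOT (NOT ((NOT W OR W) AND NOT W) OR NOT NOT Y) OR (NOT W OR W) AND NOT W)
= NOT Y AND ((NOT W OR W) AND NOT W AND NOT Y OR (NOT W OR W) AND NOT W)
= NOT Y AND (NOT W OR W) AND NOT W
= NOT Y AND NOT W
This depends on W, Y, so it is not a constant.

neither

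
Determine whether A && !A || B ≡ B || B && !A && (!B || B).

Yes

E1: A && !A || B
    = B   (complement / identity)
E2: B || B && !A && (!B || B)
    = B || B && !A   (complement / identity)
    = B   (absorption)
Both reduce to B, so they are equivalent.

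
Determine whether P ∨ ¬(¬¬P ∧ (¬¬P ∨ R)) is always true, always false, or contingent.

P ∨ ¬(¬¬P ∧ (¬¬P ∨ R))
= P ∨ ¬¬¬P   [absorption]
= P ∨ ¬P   [double negation]
= True   [complement]

always true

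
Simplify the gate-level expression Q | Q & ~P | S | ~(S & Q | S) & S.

Q | S

Q | Q & ~P | S | ~(S & Q | S) & S
= Q | S | ~(S & Q | S) & S   — absorption
= Q | S | ~S & S   — absorption
= Q | S   — complement / identity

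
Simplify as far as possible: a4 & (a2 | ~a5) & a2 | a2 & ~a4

a2

a4 & (a2 | ~a5) & a2 | a2 & ~a4
= a4 & a2 | a2 & ~a4
= a2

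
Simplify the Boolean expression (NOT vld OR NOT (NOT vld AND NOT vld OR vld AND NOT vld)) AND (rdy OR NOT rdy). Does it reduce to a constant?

(NOT vld OR NOT (NOT vld AND NOT vld OR vld AND NOT vld)) AND (rdy OR NOT rdy)
= (NOT vld OR NOT NOT vld) AND (rdy OR NOT rdy)   — distribution
= (NOT vld OR vld) AND (rdy OR NOT rdy)   — double negation
= rdy OR NOT rdy   — complement / identity
= TRUE   — complement

TRUE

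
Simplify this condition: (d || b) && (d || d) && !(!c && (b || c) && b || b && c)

d && !b

(d || b) && (d || d) && !(!c && (b || c) && b || b && c)
= (d || b) && (d || d) && !(!c && b || b && c)
= (d || b) && (d || d) && !b
= (d || b) && d && !b
= d && !b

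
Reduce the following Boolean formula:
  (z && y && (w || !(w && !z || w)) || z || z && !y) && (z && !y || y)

(z && y && (w || !(w && !z || w)) || z || z && !y) && (z && !y || y)
= z && !y || (z && y && (w || !(w && !z || w)) || z) && y   [distribution]
= z && !y || (z && y && (w || !w) || z) && y   [absorption]
= z && !y || (z && y || z) && y   [complement / identity]
= z && !y || z && y   [absorption]
= z   [distribution]

z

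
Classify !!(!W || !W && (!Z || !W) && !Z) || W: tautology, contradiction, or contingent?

tautology

!!(!W || !W && (!Z || !W) && !Z) || W
= !!(!W || !W && !Z) || W   — absorption
= !!!W || W   — absorption
= !W || W   — double negation
= true   — complement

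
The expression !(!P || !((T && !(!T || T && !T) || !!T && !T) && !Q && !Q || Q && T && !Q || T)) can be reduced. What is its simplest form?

P && T

!(!P || !((T && !(!T || T && !T) || !!T && !T) && !Q && !Q || Q && T && !Q || T))
= !(!P || !((T && !!T || !!T && !T) && !Q && !Q || Q && T && !Q || T))   — complement / identity
= P && ((T && !!T || !!T && !T) && !Q && !Q || Q && T && !Q || T)   — De Morgan
= P && (!!T && !Q && !Q || Q && T && !Q || T)   — distribution
= P && (T && !Q && !Q || Q && T && !Q || T)   — double negation
= P && (T && !Q || T)   — distribution
= P && T   — absorption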